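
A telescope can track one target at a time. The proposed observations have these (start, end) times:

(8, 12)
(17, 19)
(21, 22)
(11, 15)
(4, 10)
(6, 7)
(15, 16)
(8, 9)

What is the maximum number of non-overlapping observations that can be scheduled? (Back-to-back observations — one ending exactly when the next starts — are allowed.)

6

Sorted by end: (6,7)  (8,9)  (4,10)  (8,12)  (11,15)  (15,16)  (17,19)  (21,22)
take (6,7); take (8,9); skip (4,10); take (11,15); take (15,16); take (17,19); take (21,22).
Selected 6 observations.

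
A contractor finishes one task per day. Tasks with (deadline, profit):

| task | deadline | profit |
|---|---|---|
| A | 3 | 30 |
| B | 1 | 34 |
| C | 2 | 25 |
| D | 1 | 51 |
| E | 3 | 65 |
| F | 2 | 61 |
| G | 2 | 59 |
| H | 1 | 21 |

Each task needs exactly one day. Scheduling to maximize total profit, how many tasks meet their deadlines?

3

Profit order: E=65 F=61 G=59 D=51 B=34 A=30 C=25 H=21
Assign: E→slot 3, F→slot 2, G→slot 1, D skipped, B skipped, A skipped, C skipped, H skipped.
Slots: [1:G] [2:F] [3:E]
3 of 8 scheduled.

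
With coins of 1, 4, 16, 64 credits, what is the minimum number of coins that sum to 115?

115 − 1×64→51 − 3×16→3 − 3×1→0
Total coins = 1 + 3 + 3 = 7

7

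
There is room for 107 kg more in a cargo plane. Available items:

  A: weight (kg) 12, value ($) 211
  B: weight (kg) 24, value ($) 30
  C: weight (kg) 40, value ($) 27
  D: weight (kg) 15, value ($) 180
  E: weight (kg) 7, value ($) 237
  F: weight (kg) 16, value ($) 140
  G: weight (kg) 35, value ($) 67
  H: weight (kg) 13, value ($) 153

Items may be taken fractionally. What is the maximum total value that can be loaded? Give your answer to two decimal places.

Greedy by value/weight ratio, highest first.
Ratios (sorted): E 33.86, A 17.58, D 12.00, H 11.77, F 8.75, G 1.91, B 1.25, C 0.68
take E (7 @ 237); take A (12 @ 211); take D (15 @ 180); take H (13 @ 153); take F (16 @ 140); take G (35 @ 67); take 9/24 of B → 11.25. Capacity used 107/107.
Total value = 999.25

999.25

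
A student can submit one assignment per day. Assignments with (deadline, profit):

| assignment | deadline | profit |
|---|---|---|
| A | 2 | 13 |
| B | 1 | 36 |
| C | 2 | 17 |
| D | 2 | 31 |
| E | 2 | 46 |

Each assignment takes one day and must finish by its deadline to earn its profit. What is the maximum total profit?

Sort by profit descending; place each in the latest free slot ≤ its deadline.
Profit order: E=46 B=36 D=31 C=17 A=13
Assign: E→slot 2, B→slot 1, D skipped, C skipped, A skipped.
Slots: [1:B] [2:E]
Profit = 36 + 46 = 82

82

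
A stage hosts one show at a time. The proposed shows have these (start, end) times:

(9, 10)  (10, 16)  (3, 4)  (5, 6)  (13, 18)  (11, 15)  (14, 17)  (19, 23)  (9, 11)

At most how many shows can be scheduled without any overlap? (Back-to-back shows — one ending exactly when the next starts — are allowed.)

5

Sort by end time and greedily take each interval whose start is ≥ the last chosen end.
Sorted by end: (3,4)  (5,6)  (9,10)  (9,11)  (11,15)  (10,16)  (14,17)  (13,18)  (19,23)
take (3,4); take (5,6); take (9,10); take (11,15); skip (14,17); take (19,23).
Selected 5 shows.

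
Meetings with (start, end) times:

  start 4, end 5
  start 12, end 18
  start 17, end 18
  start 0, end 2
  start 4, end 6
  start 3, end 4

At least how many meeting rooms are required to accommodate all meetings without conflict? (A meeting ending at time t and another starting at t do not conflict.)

2

Events (time:±→running): 0:+→1 2:-→0 3:+→1 4:-→0 4:+→1 4:+→2 … peak 2.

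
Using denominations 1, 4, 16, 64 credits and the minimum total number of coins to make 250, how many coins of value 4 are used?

2

250 − 3×64→58 − 3×16→10 − 2×4→2 − 2×1→0
Count of 4: 2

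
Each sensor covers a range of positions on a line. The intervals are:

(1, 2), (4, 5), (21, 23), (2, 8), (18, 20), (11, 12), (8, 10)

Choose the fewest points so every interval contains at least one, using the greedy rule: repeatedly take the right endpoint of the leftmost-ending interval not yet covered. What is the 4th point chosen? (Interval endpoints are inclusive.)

12

By right end: [1,2]  [4,5]  [2,8]  [8,10]  [11,12]  [18,20]  [21,23]
[1,2] uncovered → point at 2; [4,5] uncovered → point at 5; [8,10] uncovered → point at 10; [11,12] uncovered → point at 12; [18,20] uncovered → point at 20; [21,23] uncovered → point at 23.
Points: 2, 5, 10, 12, 20, 23 (6 total).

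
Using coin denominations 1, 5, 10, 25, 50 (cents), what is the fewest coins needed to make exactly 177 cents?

177 − 3×50→27 − 1×25→2 − 2×1→0
Total coins = 3 + 1 + 2 = 6

6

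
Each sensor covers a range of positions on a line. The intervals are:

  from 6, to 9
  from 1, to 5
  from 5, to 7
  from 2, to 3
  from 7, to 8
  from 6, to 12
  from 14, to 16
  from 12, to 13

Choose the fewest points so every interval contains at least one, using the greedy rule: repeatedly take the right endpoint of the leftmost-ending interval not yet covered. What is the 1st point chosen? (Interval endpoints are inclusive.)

Process intervals by earliest right end; each time one isn't hit yet, stab at its right endpoint.
By right end: [2,3]  [1,5]  [5,7]  [7,8]  [6,9]  [6,12]  [12,13]  [14,16]
[2,3] uncovered → point at 3; [5,7] uncovered → point at 7; [12,13] uncovered → point at 13; [14,16] uncovered → point at 16.
Points: 3, 7, 13, 16 (4 total).

3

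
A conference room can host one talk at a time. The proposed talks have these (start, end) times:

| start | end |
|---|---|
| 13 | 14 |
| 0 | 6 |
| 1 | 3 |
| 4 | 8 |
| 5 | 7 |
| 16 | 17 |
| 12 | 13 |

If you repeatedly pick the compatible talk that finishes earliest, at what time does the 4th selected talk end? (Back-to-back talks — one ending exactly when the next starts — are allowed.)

Order by finish time; keep every interval that doesn't clash with the previous kept one.
Sorted by end: (1,3)  (0,6)  (5,7)  (4,8)  (12,13)  (13,14)  (16,17)
take (1,3); take (5,7); take (12,13); take (13,14); take (16,17).
Selected: (1,3) (5,7) (12,13) (13,14) (16,17)

14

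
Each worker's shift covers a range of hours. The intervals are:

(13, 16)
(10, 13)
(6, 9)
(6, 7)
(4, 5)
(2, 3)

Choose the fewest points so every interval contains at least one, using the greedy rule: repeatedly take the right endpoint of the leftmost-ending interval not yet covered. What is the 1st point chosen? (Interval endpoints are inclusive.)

Process intervals by earliest right end; each time one isn't hit yet, stab at its right endpoint.
Sorted: [2,3] [4,5] [6,7] [6,9] [10,13] [13,16]
{[2,3]} hit by 3; {[4,5]} hit by 5; {[6,7],[6,9]} hit by 7; {[10,13],[13,16]} hit by 13.
Points: 3, 5, 7, 13 (4 total).

3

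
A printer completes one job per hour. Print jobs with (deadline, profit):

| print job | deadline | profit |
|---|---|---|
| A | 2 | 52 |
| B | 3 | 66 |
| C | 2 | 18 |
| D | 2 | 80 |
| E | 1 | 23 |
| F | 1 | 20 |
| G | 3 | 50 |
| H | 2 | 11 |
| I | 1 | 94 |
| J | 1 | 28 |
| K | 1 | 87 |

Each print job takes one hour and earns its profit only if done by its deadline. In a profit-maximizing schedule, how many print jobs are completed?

Profit order: I=94 K=87 D=80 B=66 A=52 G=50 J=28 E=23 F=20 C=18 H=11
Assign: I→slot 1, K skipped, D→slot 2, B→slot 3, A skipped, G skipped, J skipped, E skipped, F skipped, C skipped, H skipped.
Slots: [1:I] [2:D] [3:B]
3 of 11 scheduled.

3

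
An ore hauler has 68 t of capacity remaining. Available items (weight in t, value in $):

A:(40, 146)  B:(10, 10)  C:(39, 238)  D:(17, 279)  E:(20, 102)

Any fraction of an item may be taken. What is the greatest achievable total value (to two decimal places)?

Sort by value per unit weight and fill in that order.
Ratios (sorted): D 16.41, C 6.10, E 5.10, A 3.65, B 1.00
take D (17 @ 279); take C (39 @ 238); take 12/20 of E → 61.20. Capacity used 68/68.
Total value = 578.20

578.20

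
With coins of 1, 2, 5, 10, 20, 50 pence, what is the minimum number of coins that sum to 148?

7

148 − 2×50→48 − 2×20→8 − 1×5→3 − 1×2→1 − 1×1→0
Total coins = 2 + 2 + 1 + 1 + 1 = 7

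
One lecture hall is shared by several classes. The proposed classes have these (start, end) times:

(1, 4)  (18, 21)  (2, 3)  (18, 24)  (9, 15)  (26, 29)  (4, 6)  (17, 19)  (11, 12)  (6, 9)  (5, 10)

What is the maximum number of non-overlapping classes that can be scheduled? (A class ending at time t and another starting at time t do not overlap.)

By end time: (2,3), (1,4), (4,6), (6,9), (5,10), (11,12), (9,15), (17,19), (18,21), (18,24), (26,29).
Pick (2,3); next start ≥ 3 → (4,6); next start ≥ 6 → (6,9); next start ≥ 9 → (11,12); next start ≥ 12 → (17,19); next start ≥ 19 → (26,29).
Selected 6 classes.

6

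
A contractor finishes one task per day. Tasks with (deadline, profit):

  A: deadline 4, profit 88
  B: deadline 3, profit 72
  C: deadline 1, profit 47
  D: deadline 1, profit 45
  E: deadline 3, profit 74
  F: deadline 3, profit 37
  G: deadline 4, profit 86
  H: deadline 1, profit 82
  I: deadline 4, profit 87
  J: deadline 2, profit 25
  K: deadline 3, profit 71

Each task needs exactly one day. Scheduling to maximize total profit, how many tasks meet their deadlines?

4

Take jobs in profit order; each goes to the latest open slot no later than its deadline.
By profit: A(d4,88), I(d4,87), G(d4,86), H(d1,82), E(d3,74), B(d3,72), K(d3,71), C(d1,47), D(d1,45), F(d3,37), J(d2,25)
A→slot 4; I→slot 3; G→slot 2; H→slot 1; E skipped; B skipped; K skipped; C skipped; D skipped; F skipped; J skipped.
4 of 11 scheduled.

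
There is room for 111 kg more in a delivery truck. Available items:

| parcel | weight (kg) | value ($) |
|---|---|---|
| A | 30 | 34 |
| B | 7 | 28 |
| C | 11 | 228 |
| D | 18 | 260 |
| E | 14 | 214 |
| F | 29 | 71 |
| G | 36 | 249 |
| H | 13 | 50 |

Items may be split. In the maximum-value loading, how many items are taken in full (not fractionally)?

Greedy by value/weight ratio, highest first.
Ratios (sorted): C 20.73, E 15.29, D 14.44, G 6.92, B 4.00, H 3.85, F 2.45, A 1.13
take C (11 @ 228); take E (14 @ 214); take D (18 @ 260); take G (36 @ 249); take B (7 @ 28); take H (13 @ 50); take 12/29 of F → 29.38. Capacity used 111/111.
6 item(s) taken whole; one partial (take 12/29 of F).

6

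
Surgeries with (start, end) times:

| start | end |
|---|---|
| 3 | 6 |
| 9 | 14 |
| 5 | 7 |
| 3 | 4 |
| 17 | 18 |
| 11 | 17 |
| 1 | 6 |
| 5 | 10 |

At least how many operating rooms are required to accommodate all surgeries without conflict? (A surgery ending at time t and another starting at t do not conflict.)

Count concurrent intervals with a sweep; the peak is the room count.
starts: [1, 3, 3, 5, 5, 9, 11, 17]
ends:   [4, 6, 6, 7, 10, 14, 17, 18]
s1→1 s3→2 s3→3 e4→2 s5→3 s5→4  — peak 4.

4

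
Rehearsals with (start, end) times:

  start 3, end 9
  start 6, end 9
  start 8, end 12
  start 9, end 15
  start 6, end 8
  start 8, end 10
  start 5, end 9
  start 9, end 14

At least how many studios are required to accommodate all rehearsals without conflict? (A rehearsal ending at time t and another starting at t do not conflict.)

The answer is the maximum number of intervals overlapping at any instant.
starts: [3, 5, 6, 6, 8, 8, 9, 9]
ends:   [8, 9, 9, 9, 10, 12, 14, 15]
s3→1 s5→2 s6→3 s6→4 e8→3 s8→4 s8→5  — peak 5.

5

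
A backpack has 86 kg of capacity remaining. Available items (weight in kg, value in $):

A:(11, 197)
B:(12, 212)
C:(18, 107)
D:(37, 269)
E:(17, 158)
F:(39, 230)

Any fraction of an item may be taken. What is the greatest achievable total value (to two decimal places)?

Sort by value per unit weight and fill in that order.
Ratios (sorted): A 17.91, B 17.67, E 9.29, D 7.27, C 5.94, F 5.90
take A (11 @ 197); take B (12 @ 212); take E (17 @ 158); take D (37 @ 269); take 9/18 of C → 53.50. Capacity used 86/86.
Total value = 889.50

889.50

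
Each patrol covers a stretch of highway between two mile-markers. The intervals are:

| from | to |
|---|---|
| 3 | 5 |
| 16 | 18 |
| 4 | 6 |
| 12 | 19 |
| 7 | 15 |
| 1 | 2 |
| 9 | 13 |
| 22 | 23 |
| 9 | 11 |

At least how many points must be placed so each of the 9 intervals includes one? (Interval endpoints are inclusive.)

Process intervals by earliest right end; each time one isn't hit yet, stab at its right endpoint.
By right end: [1,2]  [3,5]  [4,6]  [9,11]  [9,13]  [7,15]  [16,18]  [12,19]  [22,23]
[1,2] uncovered → point at 2; [3,5] uncovered → point at 5; [9,11] uncovered → point at 11; [16,18] uncovered → point at 18; [22,23] uncovered → point at 23.
Points: 2, 5, 11, 18, 23 (5 total).

5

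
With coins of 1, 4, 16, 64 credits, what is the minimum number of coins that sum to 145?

Use the largest denomination that fits, subtract, and repeat.
145 − 2×64→17 − 1×16→1 − 1×1→0
Total coins = 2 + 1 + 1 = 4

4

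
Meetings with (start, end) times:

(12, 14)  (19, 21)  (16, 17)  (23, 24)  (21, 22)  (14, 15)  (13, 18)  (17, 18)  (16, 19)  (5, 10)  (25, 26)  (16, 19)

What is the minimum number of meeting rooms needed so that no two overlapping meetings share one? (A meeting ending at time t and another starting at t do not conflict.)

4

Count concurrent intervals with a sweep; the peak is the room count.
starts: [5, 12, 13, 14, 16, 16, 16, 17, 19, 21, 23, 25]
ends:   [10, 14, 15, 17, 18, 18, 19, 19, 21, 22, 24, 26]
s5→1 e10→0 s12→1 s13→2 e14→1 s14→2 e15→1 s16→2 s16→3 s16→4  — peak 4.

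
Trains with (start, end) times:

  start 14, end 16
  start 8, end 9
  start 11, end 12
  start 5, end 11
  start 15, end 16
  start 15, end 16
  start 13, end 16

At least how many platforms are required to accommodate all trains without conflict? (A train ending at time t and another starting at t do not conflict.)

4

The answer is the maximum number of intervals overlapping at any instant.
Events (time:±→running): 5:+→1 8:+→2 9:-→1 11:-→0 11:+→1 12:-→0 13:+→1 14:+→2 15:+→3 15:+→4 … peak 4.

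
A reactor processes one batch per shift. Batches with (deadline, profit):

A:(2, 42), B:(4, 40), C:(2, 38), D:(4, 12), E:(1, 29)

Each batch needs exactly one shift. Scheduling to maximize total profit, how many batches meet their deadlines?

Profit order: A=42 B=40 C=38 E=29 D=12
Assign: A→slot 2, B→slot 4, C→slot 1, E skipped, D→slot 3.
Slots: [1:C] [2:A] [3:D] [4:B]
4 of 5 scheduled.

4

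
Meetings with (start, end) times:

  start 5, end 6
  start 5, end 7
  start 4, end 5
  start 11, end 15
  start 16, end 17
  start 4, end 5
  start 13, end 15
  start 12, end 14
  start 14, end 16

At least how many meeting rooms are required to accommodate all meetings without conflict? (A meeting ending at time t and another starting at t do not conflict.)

Count concurrent intervals with a sweep; the peak is the room count.
Events (time:±→running): 4:+→1 4:+→2 5:-→1 5:-→0 5:+→1 5:+→2 6:-→1 7:-→0 11:+→1 12:+→2 13:+→3 … peak 3.

3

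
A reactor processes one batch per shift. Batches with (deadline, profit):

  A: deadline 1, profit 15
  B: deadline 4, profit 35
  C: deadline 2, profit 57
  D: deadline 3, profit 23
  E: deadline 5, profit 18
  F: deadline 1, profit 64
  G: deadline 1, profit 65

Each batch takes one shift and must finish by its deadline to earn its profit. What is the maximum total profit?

Profit order: G=65 F=64 C=57 B=35 D=23 E=18 A=15
Assign: G→slot 1, F skipped, C→slot 2, B→slot 4, D→slot 3, E→slot 5, A skipped.
Slots: [1:G] [2:C] [3:D] [4:B] [5:E]
Profit = 65 + 57 + 23 + 35 + 18 = 198

198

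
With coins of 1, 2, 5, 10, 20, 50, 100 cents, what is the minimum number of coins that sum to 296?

Use the largest denomination that fits, subtract, and repeat.
296 − 2×100→96 − 1×50→46 − 2×20→6 − 1×5→1 − 1×1→0
Total coins = 2 + 1 + 2 + 1 + 1 = 7

7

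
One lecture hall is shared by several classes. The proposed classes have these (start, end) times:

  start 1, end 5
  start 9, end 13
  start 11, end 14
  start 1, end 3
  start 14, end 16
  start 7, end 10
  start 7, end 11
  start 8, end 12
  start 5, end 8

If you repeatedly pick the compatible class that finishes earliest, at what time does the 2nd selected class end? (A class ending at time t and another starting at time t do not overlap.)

8

Sorted by end: (1,3)  (1,5)  (5,8)  (7,10)  (7,11)  (8,12)  (9,13)  (11,14)  (14,16)
take (1,3); take (5,8); skip (7,11); take (8,12); skip (9,13); take (14,16).
Selected: (1,3) (5,8) (8,12) (14,16)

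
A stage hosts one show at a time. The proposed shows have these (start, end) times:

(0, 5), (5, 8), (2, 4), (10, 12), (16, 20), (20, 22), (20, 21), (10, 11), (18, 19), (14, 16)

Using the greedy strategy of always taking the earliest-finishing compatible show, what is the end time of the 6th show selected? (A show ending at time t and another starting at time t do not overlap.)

Sort by end time and greedily take each interval whose start is ≥ the last chosen end.
By end time: (2,4), (0,5), (5,8), (10,11), (10,12), (14,16), (18,19), (16,20), (20,21), (20,22).
Pick (2,4); next start ≥ 4 → (5,8); next start ≥ 8 → (10,11); next start ≥ 11 → (14,16); next start ≥ 16 → (18,19); next start ≥ 19 → (20,21).
Selected: (2,4) (5,8) (10,11) (14,16) (18,19) (20,21)

21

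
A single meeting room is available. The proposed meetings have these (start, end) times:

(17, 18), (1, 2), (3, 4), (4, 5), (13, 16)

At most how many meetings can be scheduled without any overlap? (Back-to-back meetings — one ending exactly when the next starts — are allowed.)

Sort by end time and greedily take each interval whose start is ≥ the last chosen end.
Sorted by end: (1,2)  (3,4)  (4,5)  (13,16)  (17,18)
take (1,2); take (3,4); take (4,5); take (13,16); take (17,18).
Selected 5 meetings.

5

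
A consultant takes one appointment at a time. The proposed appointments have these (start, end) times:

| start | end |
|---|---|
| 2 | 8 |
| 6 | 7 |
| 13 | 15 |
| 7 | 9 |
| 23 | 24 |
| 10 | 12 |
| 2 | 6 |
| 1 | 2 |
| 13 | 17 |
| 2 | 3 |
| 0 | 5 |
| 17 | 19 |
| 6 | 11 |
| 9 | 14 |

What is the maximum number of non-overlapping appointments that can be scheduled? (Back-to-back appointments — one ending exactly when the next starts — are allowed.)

Sort by end time and greedily take each interval whose start is ≥ the last chosen end.
Sorted by end: (1,2)  (2,3)  (0,5)  (2,6)  (6,7)  (2,8)  (7,9)  (6,11)  (10,12)  (9,14)  (13,15)  (13,17)  (17,19)  (23,24)
take (1,2); take (2,3); take (6,7); take (7,9); take (10,12); take (13,15); skip (13,17); take (17,19); take (23,24).
Selected 8 appointments.

8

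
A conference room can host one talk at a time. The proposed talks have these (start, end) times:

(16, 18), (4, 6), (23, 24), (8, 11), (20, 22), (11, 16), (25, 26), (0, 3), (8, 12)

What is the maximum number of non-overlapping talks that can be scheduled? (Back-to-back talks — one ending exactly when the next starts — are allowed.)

Order by finish time; keep every interval that doesn't clash with the previous kept one.
Sorted by end: (0,3)  (4,6)  (8,11)  (8,12)  (11,16)  (16,18)  (20,22)  (23,24)  (25,26)
take (0,3); take (4,6); take (8,11); skip (8,12); take (11,16); take (16,18); take (20,22); take (23,24); take (25,26).
Selected 8 talks.

8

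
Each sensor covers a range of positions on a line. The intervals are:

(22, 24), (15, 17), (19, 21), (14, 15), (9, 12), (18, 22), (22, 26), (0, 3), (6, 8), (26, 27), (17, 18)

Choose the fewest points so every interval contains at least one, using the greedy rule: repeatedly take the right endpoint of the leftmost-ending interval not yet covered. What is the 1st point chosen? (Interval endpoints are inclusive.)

3

By right end: [0,3]  [6,8]  [9,12]  [14,15]  [15,17]  [17,18]  [19,21]  [18,22]  [22,24]  [22,26]  [26,27]
[0,3] uncovered → point at 3; [6,8] uncovered → point at 8; [9,12] uncovered → point at 12; [14,15] uncovered → point at 15; [17,18] uncovered → point at 18; [19,21] uncovered → point at 21; [22,24] uncovered → point at 24; [26,27] uncovered → point at 27.
Points: 3, 8, 12, 15, 18, 21, 24, 27 (8 total).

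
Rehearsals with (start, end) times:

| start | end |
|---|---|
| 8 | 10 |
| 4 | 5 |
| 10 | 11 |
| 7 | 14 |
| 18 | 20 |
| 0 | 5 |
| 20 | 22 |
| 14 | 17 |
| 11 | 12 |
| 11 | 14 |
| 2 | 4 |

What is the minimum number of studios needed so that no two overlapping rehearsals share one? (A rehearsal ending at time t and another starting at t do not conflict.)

The answer is the maximum number of intervals overlapping at any instant.
starts: [0, 2, 4, 7, 8, 10, 11, 11, 14, 18, 20]
ends:   [4, 5, 5, 10, 11, 12, 14, 14, 17, 20, 22]
s0→1 s2→2 e4→1 s4→2 e5→1 e5→0 s7→1 s8→2 e10→1 s10→2 e11→1 s11→2 s11→3  — peak 3.

3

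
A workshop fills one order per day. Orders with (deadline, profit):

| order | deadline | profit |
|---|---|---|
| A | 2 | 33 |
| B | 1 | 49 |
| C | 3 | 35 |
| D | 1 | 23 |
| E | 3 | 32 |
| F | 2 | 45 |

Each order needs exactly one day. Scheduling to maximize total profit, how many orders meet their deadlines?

Take jobs in profit order; each goes to the latest open slot no later than its deadline.
By profit: B(d1,49), F(d2,45), C(d3,35), A(d2,33), E(d3,32), D(d1,23)
B→slot 1; F→slot 2; C→slot 3; A skipped; E skipped; D skipped.
3 of 6 scheduled.

3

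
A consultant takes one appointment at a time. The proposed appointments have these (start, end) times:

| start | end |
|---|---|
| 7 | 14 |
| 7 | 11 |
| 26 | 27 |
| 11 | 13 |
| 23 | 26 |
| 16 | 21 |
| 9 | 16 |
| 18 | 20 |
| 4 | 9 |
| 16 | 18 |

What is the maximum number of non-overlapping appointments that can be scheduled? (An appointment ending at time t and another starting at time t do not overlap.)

6

Sorted by end: (4,9)  (7,11)  (11,13)  (7,14)  (9,16)  (16,18)  (18,20)  (16,21)  (23,26)  (26,27)
take (4,9); take (11,13); skip (9,16); take (16,18); take (18,20); skip (16,21); take (23,26); take (26,27).
Selected 6 appointments.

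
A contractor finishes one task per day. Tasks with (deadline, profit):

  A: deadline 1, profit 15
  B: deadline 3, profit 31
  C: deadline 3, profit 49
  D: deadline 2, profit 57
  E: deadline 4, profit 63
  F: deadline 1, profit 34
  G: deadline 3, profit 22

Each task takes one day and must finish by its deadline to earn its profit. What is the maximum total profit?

203

Sort by profit descending; place each in the latest free slot ≤ its deadline.
Profit order: E=63 D=57 C=49 F=34 B=31 G=22 A=15
Assign: E→slot 4, D→slot 2, C→slot 3, F→slot 1, B skipped, G skipped, A skipped.
Slots: [1:F] [2:D] [3:C] [4:E]
Profit = 34 + 57 + 49 + 63 = 203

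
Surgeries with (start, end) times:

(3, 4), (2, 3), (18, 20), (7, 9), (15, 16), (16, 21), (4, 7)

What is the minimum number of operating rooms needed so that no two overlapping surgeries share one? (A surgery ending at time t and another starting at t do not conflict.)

2

Events (time:±→running): 2:+→1 3:-→0 3:+→1 4:-→0 4:+→1 7:-→0 7:+→1 9:-→0 15:+→1 16:-→0 16:+→1 18:+→2 … peak 2.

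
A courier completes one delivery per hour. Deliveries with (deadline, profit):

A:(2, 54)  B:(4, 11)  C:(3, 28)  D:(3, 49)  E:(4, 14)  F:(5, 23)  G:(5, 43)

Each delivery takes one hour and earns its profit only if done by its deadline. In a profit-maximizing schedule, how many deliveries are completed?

By profit: A(d2,54), D(d3,49), G(d5,43), C(d3,28), F(d5,23), E(d4,14), B(d4,11)
A→slot 2; D→slot 3; G→slot 5; C→slot 1; F→slot 4; E skipped; B skipped.
5 of 7 scheduled.

5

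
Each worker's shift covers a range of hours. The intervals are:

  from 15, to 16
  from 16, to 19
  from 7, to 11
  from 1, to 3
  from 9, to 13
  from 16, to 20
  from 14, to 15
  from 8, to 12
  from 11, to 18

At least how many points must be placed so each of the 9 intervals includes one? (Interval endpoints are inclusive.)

4

Sort by right endpoint; whenever an interval is uncovered, place a point at its right end.
By right end: [1,3]  [7,11]  [8,12]  [9,13]  [14,15]  [15,16]  [11,18]  [16,19]  [16,20]
[1,3] uncovered → point at 3; [7,11] uncovered → point at 11; [14,15] uncovered → point at 15; [16,19] uncovered → point at 19.
Points: 3, 11, 15, 19 (4 total).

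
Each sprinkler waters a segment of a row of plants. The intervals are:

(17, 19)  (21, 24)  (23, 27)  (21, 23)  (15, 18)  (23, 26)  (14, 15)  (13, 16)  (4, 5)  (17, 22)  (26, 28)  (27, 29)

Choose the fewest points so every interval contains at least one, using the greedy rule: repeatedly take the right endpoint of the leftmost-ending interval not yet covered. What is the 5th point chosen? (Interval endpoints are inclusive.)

Sort by right endpoint; whenever an interval is uncovered, place a point at its right end.
Sorted: [4,5] [14,15] [13,16] [15,18] [17,19] [17,22] [21,23] [21,24] [23,26] [23,27] [26,28] [27,29]
{[4,5]} hit by 5; {[14,15],[13,16],[15,18]} hit by 15; {[17,19],[17,22]} hit by 19; {[21,23],[21,24],[23,26],[23,27]} hit by 23; {[26,28],[27,29]} hit by 28.
Points: 5, 15, 19, 23, 28 (5 total).

28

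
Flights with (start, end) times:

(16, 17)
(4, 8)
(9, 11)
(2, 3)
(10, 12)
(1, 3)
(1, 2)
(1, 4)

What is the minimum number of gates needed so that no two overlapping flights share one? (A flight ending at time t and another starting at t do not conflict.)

Count concurrent intervals with a sweep; the peak is the room count.
Events (time:±→running): 1:+→1 1:+→2 1:+→3 … peak 3.

3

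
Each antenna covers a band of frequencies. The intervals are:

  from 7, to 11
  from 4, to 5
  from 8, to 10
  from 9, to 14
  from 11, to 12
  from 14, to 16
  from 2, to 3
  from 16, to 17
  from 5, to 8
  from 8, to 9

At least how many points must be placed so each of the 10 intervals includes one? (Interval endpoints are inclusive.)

5

Sorted: [2,3] [4,5] [5,8] [8,9] [8,10] [7,11] [11,12] [9,14] [14,16] [16,17]
{[2,3]} hit by 3; {[4,5],[5,8]} hit by 5; {[8,9],[8,10],[7,11]} hit by 9; {[11,12],[9,14]} hit by 12; {[14,16],[16,17]} hit by 16.
Points: 3, 5, 9, 12, 16 (5 total).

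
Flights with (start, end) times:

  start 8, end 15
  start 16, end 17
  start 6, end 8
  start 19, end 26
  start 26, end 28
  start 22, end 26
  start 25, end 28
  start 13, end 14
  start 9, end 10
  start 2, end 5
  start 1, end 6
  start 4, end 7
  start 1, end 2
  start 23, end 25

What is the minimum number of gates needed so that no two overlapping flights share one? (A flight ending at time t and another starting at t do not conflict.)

3

Events (time:±→running): 1:+→1 1:+→2 2:-→1 2:+→2 4:+→3 … peak 3.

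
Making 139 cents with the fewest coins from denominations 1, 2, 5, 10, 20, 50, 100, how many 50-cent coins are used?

0

139 = 1×100 + 1×20 + 1×10 + 1×5 + 2×2
Count of 50: 0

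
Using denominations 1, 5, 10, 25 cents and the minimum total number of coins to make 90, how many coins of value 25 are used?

Greedy: take as many of the largest coin as possible, then repeat with the remainder.
90 − 3×25→15 − 1×10→5 − 1×5→0
Count of 25: 3

3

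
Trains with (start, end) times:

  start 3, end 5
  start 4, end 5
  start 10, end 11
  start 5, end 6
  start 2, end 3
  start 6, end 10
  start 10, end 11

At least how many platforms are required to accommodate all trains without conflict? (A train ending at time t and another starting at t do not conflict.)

2

Count concurrent intervals with a sweep; the peak is the room count.
Events (time:±→running): 2:+→1 3:-→0 3:+→1 4:+→2 … peak 2.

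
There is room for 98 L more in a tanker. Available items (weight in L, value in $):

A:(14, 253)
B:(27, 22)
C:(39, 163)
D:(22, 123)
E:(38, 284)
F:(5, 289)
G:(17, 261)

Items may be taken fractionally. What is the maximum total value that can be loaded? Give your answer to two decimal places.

Order: F (289/5=57.80) > A (253/14=18.07) > G (261/17=15.35) > E (284/38=7.47) > D (123/22=5.59) > C (163/39=4.18) > B (22/27=0.81)
Fill: take F (5 @ 289) → take A (14 @ 253) → take G (17 @ 261) → take E (38 @ 284) → take D (22 @ 123) → take 2/39 of C → 8.36; 98/98 used.
Total value = 1218.36

1218.36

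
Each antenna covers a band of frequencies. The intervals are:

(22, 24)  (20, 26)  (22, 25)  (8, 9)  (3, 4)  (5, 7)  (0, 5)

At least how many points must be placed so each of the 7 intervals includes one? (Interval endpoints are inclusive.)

4

Process intervals by earliest right end; each time one isn't hit yet, stab at its right endpoint.
Sorted: [3,4] [0,5] [5,7] [8,9] [22,24] [22,25] [20,26]
{[3,4],[0,5]} hit by 4; {[5,7]} hit by 7; {[8,9]} hit by 9; {[22,24],[22,25],[20,26]} hit by 24.
Points: 4, 7, 9, 24 (4 total).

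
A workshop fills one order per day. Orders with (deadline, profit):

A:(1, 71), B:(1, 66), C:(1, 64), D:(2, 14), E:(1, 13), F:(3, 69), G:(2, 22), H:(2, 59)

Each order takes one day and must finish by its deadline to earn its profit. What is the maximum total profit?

Take jobs in profit order; each goes to the latest open slot no later than its deadline.
Profit order: A=71 F=69 B=66 C=64 H=59 G=22 D=14 E=13
Assign: A→slot 1, F→slot 3, B skipped, C skipped, H→slot 2, G skipped, D skipped, E skipped.
Slots: [1:A] [2:H] [3:F]
Profit = 71 + 59 + 69 = 199

199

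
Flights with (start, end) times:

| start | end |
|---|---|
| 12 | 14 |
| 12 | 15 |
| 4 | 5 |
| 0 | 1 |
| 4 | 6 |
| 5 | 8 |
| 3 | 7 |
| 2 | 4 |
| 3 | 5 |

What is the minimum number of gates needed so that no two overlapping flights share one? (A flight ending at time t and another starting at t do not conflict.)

The answer is the maximum number of intervals overlapping at any instant.
Events (time:±→running): 0:+→1 1:-→0 2:+→1 3:+→2 3:+→3 4:-→2 4:+→3 4:+→4 … peak 4.

4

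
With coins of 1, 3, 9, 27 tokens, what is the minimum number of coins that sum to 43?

Greedy: take as many of the largest coin as possible, then repeat with the remainder.
43 − 1×27→16 − 1×9→7 − 2×3→1 − 1×1→0
Total coins = 1 + 1 + 2 + 1 = 5

5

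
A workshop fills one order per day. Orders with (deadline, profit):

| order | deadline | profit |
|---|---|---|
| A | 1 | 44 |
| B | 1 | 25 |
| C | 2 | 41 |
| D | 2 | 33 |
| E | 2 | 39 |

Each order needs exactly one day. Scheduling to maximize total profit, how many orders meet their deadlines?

2

Profit order: A=44 C=41 E=39 D=33 B=25
Assign: A→slot 1, C→slot 2, E skipped, D skipped, B skipped.
Slots: [1:A] [2:C]
2 of 5 scheduled.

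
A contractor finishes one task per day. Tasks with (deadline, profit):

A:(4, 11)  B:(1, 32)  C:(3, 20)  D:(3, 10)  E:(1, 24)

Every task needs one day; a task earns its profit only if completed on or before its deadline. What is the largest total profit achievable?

Profit order: B=32 E=24 C=20 A=11 D=10
Assign: B→slot 1, E skipped, C→slot 3, A→slot 4, D→slot 2.
Slots: [1:B] [2:D] [3:C] [4:A]
Profit = 32 + 10 + 20 + 11 = 73

73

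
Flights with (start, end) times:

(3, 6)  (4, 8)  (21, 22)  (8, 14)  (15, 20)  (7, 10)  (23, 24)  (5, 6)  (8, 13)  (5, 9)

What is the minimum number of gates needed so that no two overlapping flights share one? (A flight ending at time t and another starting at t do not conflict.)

4

starts: [3, 4, 5, 5, 7, 8, 8, 15, 21, 23]
ends:   [6, 6, 8, 9, 10, 13, 14, 20, 22, 24]
s3→1 s4→2 s5→3 s5→4  — peak 4.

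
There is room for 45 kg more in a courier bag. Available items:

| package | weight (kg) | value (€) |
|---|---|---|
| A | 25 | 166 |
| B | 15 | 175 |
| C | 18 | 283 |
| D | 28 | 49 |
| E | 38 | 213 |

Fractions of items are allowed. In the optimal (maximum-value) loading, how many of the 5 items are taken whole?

Order: C (283/18=15.72) > B (175/15=11.67) > A (166/25=6.64) > E (213/38=5.61) > D (49/28=1.75)
Fill: take C (18 @ 283) → take B (15 @ 175) → take 12/25 of A → 79.68; 45/45 used.
2 item(s) taken whole; one partial (take 12/25 of A).

2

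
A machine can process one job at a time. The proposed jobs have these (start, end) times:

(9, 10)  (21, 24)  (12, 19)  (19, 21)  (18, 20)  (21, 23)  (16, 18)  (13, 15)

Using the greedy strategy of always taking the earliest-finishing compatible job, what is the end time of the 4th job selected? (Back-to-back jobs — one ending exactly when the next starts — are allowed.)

Order by finish time; keep every interval that doesn't clash with the previous kept one.
By end time: (9,10), (13,15), (16,18), (12,19), (18,20), (19,21), (21,23), (21,24).
Pick (9,10); next start ≥ 10 → (13,15); next start ≥ 15 → (16,18); next start ≥ 18 → (18,20); next start ≥ 20 → (21,23).
Selected: (9,10) (13,15) (16,18) (18,20) (21,23)

20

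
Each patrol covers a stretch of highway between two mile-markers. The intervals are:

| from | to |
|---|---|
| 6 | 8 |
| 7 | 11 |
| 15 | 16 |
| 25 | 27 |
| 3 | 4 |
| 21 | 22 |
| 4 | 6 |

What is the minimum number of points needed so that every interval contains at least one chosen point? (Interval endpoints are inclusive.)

By right end: [3,4]  [4,6]  [6,8]  [7,11]  [15,16]  [21,22]  [25,27]
[3,4] uncovered → point at 4; [6,8] uncovered → point at 8; [15,16] uncovered → point at 16; [21,22] uncovered → point at 22; [25,27] uncovered → point at 27.
Points: 4, 8, 16, 22, 27 (5 total).

5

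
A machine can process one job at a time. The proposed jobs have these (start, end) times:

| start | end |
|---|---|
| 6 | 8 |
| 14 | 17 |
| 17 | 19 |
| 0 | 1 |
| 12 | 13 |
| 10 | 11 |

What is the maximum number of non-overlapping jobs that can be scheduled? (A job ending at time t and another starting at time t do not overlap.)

6

Greedy by earliest finish: after sorting by end time, pick each interval compatible with the last pick.
Sorted by end: (0,1)  (6,8)  (10,11)  (12,13)  (14,17)  (17,19)
take (0,1); take (6,8); take (10,11); take (12,13); take (14,17); take (17,19).
Selected 6 jobs.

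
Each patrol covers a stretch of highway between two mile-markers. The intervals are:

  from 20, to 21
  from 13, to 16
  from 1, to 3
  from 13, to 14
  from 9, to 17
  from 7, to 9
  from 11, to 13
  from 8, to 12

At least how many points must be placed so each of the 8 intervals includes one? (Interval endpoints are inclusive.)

4

Sort by right endpoint; whenever an interval is uncovered, place a point at its right end.
Sorted: [1,3] [7,9] [8,12] [11,13] [13,14] [13,16] [9,17] [20,21]
{[1,3]} hit by 3; {[7,9],[8,12]} hit by 9; {[11,13],[13,14],[13,16],[9,17]} hit by 13; {[20,21]} hit by 21.
Points: 3, 9, 13, 21 (4 total).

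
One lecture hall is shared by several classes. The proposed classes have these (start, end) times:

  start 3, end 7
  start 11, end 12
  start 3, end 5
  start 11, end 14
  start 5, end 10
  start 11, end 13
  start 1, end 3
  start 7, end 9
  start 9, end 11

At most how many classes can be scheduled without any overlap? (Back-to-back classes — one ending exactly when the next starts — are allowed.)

5

Sorted by end: (1,3)  (3,5)  (3,7)  (7,9)  (5,10)  (9,11)  (11,12)  (11,13)  (11,14)
take (1,3); take (3,5); skip (3,7); take (7,9); take (9,11); take (11,12).
Selected 5 classes.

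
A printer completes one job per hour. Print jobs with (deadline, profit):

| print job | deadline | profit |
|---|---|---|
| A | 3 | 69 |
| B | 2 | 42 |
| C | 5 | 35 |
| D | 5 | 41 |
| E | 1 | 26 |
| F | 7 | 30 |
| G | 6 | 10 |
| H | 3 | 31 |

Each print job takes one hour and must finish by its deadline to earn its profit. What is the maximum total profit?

Profit order: A=69 B=42 D=41 C=35 H=31 F=30 E=26 G=10
Assign: A→slot 3, B→slot 2, D→slot 5, C→slot 4, H→slot 1, F→slot 7, E skipped, G→slot 6.
Slots: [1:H] [2:B] [3:A] [4:C] [5:D] [6:G] [7:F]
Profit = 31 + 42 + 69 + 35 + 41 + 10 + 30 = 258

258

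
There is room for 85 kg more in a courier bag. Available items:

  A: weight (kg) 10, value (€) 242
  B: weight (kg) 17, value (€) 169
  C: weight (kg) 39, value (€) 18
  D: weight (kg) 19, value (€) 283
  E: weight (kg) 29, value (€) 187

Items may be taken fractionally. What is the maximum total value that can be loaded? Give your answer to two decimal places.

885.62

Greedy by value/weight ratio, highest first.
Ratios (sorted): A 24.20, D 14.89, B 9.94, E 6.45, C 0.46
take A (10 @ 242); take D (19 @ 283); take B (17 @ 169); take E (29 @ 187); take 10/39 of C → 4.62. Capacity used 85/85.
Total value = 885.62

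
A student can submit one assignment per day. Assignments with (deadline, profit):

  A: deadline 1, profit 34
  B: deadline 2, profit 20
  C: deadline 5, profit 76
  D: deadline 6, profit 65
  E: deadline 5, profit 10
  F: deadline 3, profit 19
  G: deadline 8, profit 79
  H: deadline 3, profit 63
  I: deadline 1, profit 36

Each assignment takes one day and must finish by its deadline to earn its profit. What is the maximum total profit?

Sort by profit descending; place each in the latest free slot ≤ its deadline.
By profit: G(d8,79), C(d5,76), D(d6,65), H(d3,63), I(d1,36), A(d1,34), B(d2,20), F(d3,19), E(d5,10)
G→slot 8; C→slot 5; D→slot 6; H→slot 3; I→slot 1; A skipped; B→slot 2; F skipped; E→slot 4.
Profit = 36 + 20 + 63 + 10 + 76 + 65 + 79 = 349

349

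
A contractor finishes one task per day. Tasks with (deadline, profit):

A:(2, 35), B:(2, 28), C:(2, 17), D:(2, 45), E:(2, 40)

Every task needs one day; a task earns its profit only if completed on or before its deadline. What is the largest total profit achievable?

85

Take jobs in profit order; each goes to the latest open slot no later than its deadline.
Profit order: D=45 E=40 A=35 B=28 C=17
Assign: D→slot 2, E→slot 1, A skipped, B skipped, C skipped.
Slots: [1:E] [2:D]
Profit = 40 + 45 = 85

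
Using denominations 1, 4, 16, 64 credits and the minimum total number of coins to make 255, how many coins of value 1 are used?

3

Use the largest denomination that fits, subtract, and repeat.
255 = 3×64 + 3×16 + 3×4 + 3×1
Count of 1: 3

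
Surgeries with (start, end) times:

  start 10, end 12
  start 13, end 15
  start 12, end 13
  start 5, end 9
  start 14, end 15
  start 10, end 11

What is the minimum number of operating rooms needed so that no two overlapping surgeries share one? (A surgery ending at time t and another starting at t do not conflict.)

The answer is the maximum number of intervals overlapping at any instant.
starts: [5, 10, 10, 12, 13, 14]
ends:   [9, 11, 12, 13, 15, 15]
s5→1 e9→0 s10→1 s10→2  — peak 2.

2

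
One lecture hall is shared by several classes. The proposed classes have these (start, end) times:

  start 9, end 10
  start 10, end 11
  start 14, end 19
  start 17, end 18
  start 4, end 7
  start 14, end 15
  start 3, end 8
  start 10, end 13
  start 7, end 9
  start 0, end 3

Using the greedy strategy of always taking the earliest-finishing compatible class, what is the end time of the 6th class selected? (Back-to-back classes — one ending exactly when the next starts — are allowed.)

15

Sorted by end: (0,3)  (4,7)  (3,8)  (7,9)  (9,10)  (10,11)  (10,13)  (14,15)  (17,18)  (14,19)
take (0,3); take (4,7); take (7,9); take (9,10); take (10,11); skip (10,13); take (14,15); take (17,18).
Selected: (0,3) (4,7) (7,9) (9,10) (10,11) (14,15) (17,18)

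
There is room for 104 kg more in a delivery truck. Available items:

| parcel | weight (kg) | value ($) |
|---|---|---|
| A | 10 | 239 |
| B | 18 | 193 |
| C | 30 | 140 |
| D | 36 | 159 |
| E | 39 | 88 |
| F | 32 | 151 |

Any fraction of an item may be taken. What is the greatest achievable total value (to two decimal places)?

Order: A (239/10=23.90) > B (193/18=10.72) > F (151/32=4.72) > C (140/30=4.67) > D (159/36=4.42) > E (88/39=2.26)
Fill: take A (10 @ 239) → take B (18 @ 193) → take F (32 @ 151) → take C (30 @ 140) → take 14/36 of D → 61.83; 104/104 used.
Total value = 784.83

784.83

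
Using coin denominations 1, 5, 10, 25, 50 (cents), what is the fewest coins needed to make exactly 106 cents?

4

Use the largest denomination that fits, subtract, and repeat.
106 − 2×50→6 − 1×5→1 − 1×1→0
Total coins = 2 + 1 + 1 = 4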